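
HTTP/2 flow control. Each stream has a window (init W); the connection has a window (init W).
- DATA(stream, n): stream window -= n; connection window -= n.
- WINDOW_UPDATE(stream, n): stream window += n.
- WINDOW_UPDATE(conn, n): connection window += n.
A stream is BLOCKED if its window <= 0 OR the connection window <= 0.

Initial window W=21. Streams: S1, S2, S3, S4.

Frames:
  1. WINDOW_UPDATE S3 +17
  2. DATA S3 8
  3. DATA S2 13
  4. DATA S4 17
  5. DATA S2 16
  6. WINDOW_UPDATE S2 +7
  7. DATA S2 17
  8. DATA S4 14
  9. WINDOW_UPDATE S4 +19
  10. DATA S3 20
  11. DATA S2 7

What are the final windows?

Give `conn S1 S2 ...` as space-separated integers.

Op 1: conn=21 S1=21 S2=21 S3=38 S4=21 blocked=[]
Op 2: conn=13 S1=21 S2=21 S3=30 S4=21 blocked=[]
Op 3: conn=0 S1=21 S2=8 S3=30 S4=21 blocked=[1, 2, 3, 4]
Op 4: conn=-17 S1=21 S2=8 S3=30 S4=4 blocked=[1, 2, 3, 4]
Op 5: conn=-33 S1=21 S2=-8 S3=30 S4=4 blocked=[1, 2, 3, 4]
Op 6: conn=-33 S1=21 S2=-1 S3=30 S4=4 blocked=[1, 2, 3, 4]
Op 7: conn=-50 S1=21 S2=-18 S3=30 S4=4 blocked=[1, 2, 3, 4]
Op 8: conn=-64 S1=21 S2=-18 S3=30 S4=-10 blocked=[1, 2, 3, 4]
Op 9: conn=-64 S1=21 S2=-18 S3=30 S4=9 blocked=[1, 2, 3, 4]
Op 10: conn=-84 S1=21 S2=-18 S3=10 S4=9 blocked=[1, 2, 3, 4]
Op 11: conn=-91 S1=21 S2=-25 S3=10 S4=9 blocked=[1, 2, 3, 4]

Answer: -91 21 -25 10 9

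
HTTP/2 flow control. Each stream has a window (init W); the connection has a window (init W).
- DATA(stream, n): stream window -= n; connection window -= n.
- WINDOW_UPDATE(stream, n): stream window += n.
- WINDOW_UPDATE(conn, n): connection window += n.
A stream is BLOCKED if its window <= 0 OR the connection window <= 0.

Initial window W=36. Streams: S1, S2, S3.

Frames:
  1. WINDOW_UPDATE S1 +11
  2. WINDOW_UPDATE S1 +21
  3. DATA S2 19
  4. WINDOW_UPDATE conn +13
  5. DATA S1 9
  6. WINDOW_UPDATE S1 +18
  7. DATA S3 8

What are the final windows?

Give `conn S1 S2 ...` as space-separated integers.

Op 1: conn=36 S1=47 S2=36 S3=36 blocked=[]
Op 2: conn=36 S1=68 S2=36 S3=36 blocked=[]
Op 3: conn=17 S1=68 S2=17 S3=36 blocked=[]
Op 4: conn=30 S1=68 S2=17 S3=36 blocked=[]
Op 5: conn=21 S1=59 S2=17 S3=36 blocked=[]
Op 6: conn=21 S1=77 S2=17 S3=36 blocked=[]
Op 7: conn=13 S1=77 S2=17 S3=28 blocked=[]

Answer: 13 77 17 28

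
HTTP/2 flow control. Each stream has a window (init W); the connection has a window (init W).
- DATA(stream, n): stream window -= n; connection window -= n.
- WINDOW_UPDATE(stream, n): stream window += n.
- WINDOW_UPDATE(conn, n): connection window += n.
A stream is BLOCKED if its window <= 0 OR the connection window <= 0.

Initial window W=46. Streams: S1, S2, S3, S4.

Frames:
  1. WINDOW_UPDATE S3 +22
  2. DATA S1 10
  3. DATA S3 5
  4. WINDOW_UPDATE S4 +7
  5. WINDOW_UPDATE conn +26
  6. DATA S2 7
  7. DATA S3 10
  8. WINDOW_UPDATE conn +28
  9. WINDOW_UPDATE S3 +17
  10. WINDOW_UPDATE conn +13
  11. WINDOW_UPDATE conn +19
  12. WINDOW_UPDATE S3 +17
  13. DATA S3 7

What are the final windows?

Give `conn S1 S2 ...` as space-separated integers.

Op 1: conn=46 S1=46 S2=46 S3=68 S4=46 blocked=[]
Op 2: conn=36 S1=36 S2=46 S3=68 S4=46 blocked=[]
Op 3: conn=31 S1=36 S2=46 S3=63 S4=46 blocked=[]
Op 4: conn=31 S1=36 S2=46 S3=63 S4=53 blocked=[]
Op 5: conn=57 S1=36 S2=46 S3=63 S4=53 blocked=[]
Op 6: conn=50 S1=36 S2=39 S3=63 S4=53 blocked=[]
Op 7: conn=40 S1=36 S2=39 S3=53 S4=53 blocked=[]
Op 8: conn=68 S1=36 S2=39 S3=53 S4=53 blocked=[]
Op 9: conn=68 S1=36 S2=39 S3=70 S4=53 blocked=[]
Op 10: conn=81 S1=36 S2=39 S3=70 S4=53 blocked=[]
Op 11: conn=100 S1=36 S2=39 S3=70 S4=53 blocked=[]
Op 12: conn=100 S1=36 S2=39 S3=87 S4=53 blocked=[]
Op 13: conn=93 S1=36 S2=39 S3=80 S4=53 blocked=[]

Answer: 93 36 39 80 53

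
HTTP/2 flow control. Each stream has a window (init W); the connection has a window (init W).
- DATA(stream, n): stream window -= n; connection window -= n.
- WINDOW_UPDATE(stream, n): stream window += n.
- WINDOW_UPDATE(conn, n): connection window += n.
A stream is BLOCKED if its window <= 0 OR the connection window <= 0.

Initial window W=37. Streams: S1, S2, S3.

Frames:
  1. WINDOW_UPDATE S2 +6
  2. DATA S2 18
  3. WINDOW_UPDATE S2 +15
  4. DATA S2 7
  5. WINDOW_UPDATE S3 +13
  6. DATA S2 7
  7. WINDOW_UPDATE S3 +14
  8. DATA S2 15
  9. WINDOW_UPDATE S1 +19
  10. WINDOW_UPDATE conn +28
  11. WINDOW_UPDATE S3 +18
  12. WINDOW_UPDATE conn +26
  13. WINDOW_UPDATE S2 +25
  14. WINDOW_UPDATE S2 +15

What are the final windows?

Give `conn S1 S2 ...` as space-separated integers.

Answer: 44 56 51 82

Derivation:
Op 1: conn=37 S1=37 S2=43 S3=37 blocked=[]
Op 2: conn=19 S1=37 S2=25 S3=37 blocked=[]
Op 3: conn=19 S1=37 S2=40 S3=37 blocked=[]
Op 4: conn=12 S1=37 S2=33 S3=37 blocked=[]
Op 5: conn=12 S1=37 S2=33 S3=50 blocked=[]
Op 6: conn=5 S1=37 S2=26 S3=50 blocked=[]
Op 7: conn=5 S1=37 S2=26 S3=64 blocked=[]
Op 8: conn=-10 S1=37 S2=11 S3=64 blocked=[1, 2, 3]
Op 9: conn=-10 S1=56 S2=11 S3=64 blocked=[1, 2, 3]
Op 10: conn=18 S1=56 S2=11 S3=64 blocked=[]
Op 11: conn=18 S1=56 S2=11 S3=82 blocked=[]
Op 12: conn=44 S1=56 S2=11 S3=82 blocked=[]
Op 13: conn=44 S1=56 S2=36 S3=82 blocked=[]
Op 14: conn=44 S1=56 S2=51 S3=82 blocked=[]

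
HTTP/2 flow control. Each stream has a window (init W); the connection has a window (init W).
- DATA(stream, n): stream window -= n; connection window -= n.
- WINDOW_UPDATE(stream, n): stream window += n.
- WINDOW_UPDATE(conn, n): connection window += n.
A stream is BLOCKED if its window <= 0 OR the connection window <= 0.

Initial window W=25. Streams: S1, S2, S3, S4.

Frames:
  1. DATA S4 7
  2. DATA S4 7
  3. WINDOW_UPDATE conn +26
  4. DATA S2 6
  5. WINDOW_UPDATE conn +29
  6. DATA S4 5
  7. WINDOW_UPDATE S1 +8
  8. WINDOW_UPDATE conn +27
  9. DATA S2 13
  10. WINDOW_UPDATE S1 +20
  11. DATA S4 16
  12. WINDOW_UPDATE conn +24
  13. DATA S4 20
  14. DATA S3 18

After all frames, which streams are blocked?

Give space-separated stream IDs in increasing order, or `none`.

Op 1: conn=18 S1=25 S2=25 S3=25 S4=18 blocked=[]
Op 2: conn=11 S1=25 S2=25 S3=25 S4=11 blocked=[]
Op 3: conn=37 S1=25 S2=25 S3=25 S4=11 blocked=[]
Op 4: conn=31 S1=25 S2=19 S3=25 S4=11 blocked=[]
Op 5: conn=60 S1=25 S2=19 S3=25 S4=11 blocked=[]
Op 6: conn=55 S1=25 S2=19 S3=25 S4=6 blocked=[]
Op 7: conn=55 S1=33 S2=19 S3=25 S4=6 blocked=[]
Op 8: conn=82 S1=33 S2=19 S3=25 S4=6 blocked=[]
Op 9: conn=69 S1=33 S2=6 S3=25 S4=6 blocked=[]
Op 10: conn=69 S1=53 S2=6 S3=25 S4=6 blocked=[]
Op 11: conn=53 S1=53 S2=6 S3=25 S4=-10 blocked=[4]
Op 12: conn=77 S1=53 S2=6 S3=25 S4=-10 blocked=[4]
Op 13: conn=57 S1=53 S2=6 S3=25 S4=-30 blocked=[4]
Op 14: conn=39 S1=53 S2=6 S3=7 S4=-30 blocked=[4]

Answer: S4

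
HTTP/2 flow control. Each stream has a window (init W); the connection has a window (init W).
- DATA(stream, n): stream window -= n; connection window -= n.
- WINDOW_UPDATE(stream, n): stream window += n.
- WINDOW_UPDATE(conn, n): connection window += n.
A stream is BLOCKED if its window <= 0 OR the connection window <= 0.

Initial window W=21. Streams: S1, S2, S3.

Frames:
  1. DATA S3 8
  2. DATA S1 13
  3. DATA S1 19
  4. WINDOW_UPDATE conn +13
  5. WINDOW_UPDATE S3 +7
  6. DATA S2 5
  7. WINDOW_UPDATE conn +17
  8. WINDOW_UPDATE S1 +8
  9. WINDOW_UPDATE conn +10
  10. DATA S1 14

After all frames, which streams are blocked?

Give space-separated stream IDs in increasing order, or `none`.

Answer: S1

Derivation:
Op 1: conn=13 S1=21 S2=21 S3=13 blocked=[]
Op 2: conn=0 S1=8 S2=21 S3=13 blocked=[1, 2, 3]
Op 3: conn=-19 S1=-11 S2=21 S3=13 blocked=[1, 2, 3]
Op 4: conn=-6 S1=-11 S2=21 S3=13 blocked=[1, 2, 3]
Op 5: conn=-6 S1=-11 S2=21 S3=20 blocked=[1, 2, 3]
Op 6: conn=-11 S1=-11 S2=16 S3=20 blocked=[1, 2, 3]
Op 7: conn=6 S1=-11 S2=16 S3=20 blocked=[1]
Op 8: conn=6 S1=-3 S2=16 S3=20 blocked=[1]
Op 9: conn=16 S1=-3 S2=16 S3=20 blocked=[1]
Op 10: conn=2 S1=-17 S2=16 S3=20 blocked=[1]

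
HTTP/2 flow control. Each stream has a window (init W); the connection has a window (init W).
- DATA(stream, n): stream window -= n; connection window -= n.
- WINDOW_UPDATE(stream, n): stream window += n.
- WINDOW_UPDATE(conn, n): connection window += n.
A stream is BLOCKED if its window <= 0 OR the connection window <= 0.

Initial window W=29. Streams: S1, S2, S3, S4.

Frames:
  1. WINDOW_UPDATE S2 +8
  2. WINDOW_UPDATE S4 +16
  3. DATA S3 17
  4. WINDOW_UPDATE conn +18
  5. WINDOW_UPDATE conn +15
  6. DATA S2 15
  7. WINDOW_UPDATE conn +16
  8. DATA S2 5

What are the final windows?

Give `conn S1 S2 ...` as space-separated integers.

Op 1: conn=29 S1=29 S2=37 S3=29 S4=29 blocked=[]
Op 2: conn=29 S1=29 S2=37 S3=29 S4=45 blocked=[]
Op 3: conn=12 S1=29 S2=37 S3=12 S4=45 blocked=[]
Op 4: conn=30 S1=29 S2=37 S3=12 S4=45 blocked=[]
Op 5: conn=45 S1=29 S2=37 S3=12 S4=45 blocked=[]
Op 6: conn=30 S1=29 S2=22 S3=12 S4=45 blocked=[]
Op 7: conn=46 S1=29 S2=22 S3=12 S4=45 blocked=[]
Op 8: conn=41 S1=29 S2=17 S3=12 S4=45 blocked=[]

Answer: 41 29 17 12 45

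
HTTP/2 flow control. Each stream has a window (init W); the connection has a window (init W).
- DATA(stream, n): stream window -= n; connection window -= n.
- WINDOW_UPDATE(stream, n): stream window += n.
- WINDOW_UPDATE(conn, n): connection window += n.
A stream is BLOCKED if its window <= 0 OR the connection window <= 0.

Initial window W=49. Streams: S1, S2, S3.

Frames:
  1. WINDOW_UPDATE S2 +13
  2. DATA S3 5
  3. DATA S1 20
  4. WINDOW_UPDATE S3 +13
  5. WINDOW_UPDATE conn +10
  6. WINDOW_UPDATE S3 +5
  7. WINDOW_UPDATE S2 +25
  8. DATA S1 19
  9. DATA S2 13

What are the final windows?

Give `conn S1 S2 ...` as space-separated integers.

Op 1: conn=49 S1=49 S2=62 S3=49 blocked=[]
Op 2: conn=44 S1=49 S2=62 S3=44 blocked=[]
Op 3: conn=24 S1=29 S2=62 S3=44 blocked=[]
Op 4: conn=24 S1=29 S2=62 S3=57 blocked=[]
Op 5: conn=34 S1=29 S2=62 S3=57 blocked=[]
Op 6: conn=34 S1=29 S2=62 S3=62 blocked=[]
Op 7: conn=34 S1=29 S2=87 S3=62 blocked=[]
Op 8: conn=15 S1=10 S2=87 S3=62 blocked=[]
Op 9: conn=2 S1=10 S2=74 S3=62 blocked=[]

Answer: 2 10 74 62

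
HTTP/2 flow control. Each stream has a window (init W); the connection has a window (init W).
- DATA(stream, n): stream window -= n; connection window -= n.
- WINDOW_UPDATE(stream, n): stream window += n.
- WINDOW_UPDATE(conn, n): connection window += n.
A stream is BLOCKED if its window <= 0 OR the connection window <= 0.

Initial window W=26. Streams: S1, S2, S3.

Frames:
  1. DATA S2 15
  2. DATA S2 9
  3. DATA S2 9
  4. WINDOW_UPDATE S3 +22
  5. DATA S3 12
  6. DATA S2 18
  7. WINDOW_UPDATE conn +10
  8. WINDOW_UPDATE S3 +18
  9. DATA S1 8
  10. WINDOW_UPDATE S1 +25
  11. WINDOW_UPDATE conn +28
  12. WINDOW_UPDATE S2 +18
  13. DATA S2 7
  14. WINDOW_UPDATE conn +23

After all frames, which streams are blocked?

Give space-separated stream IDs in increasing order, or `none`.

Op 1: conn=11 S1=26 S2=11 S3=26 blocked=[]
Op 2: conn=2 S1=26 S2=2 S3=26 blocked=[]
Op 3: conn=-7 S1=26 S2=-7 S3=26 blocked=[1, 2, 3]
Op 4: conn=-7 S1=26 S2=-7 S3=48 blocked=[1, 2, 3]
Op 5: conn=-19 S1=26 S2=-7 S3=36 blocked=[1, 2, 3]
Op 6: conn=-37 S1=26 S2=-25 S3=36 blocked=[1, 2, 3]
Op 7: conn=-27 S1=26 S2=-25 S3=36 blocked=[1, 2, 3]
Op 8: conn=-27 S1=26 S2=-25 S3=54 blocked=[1, 2, 3]
Op 9: conn=-35 S1=18 S2=-25 S3=54 blocked=[1, 2, 3]
Op 10: conn=-35 S1=43 S2=-25 S3=54 blocked=[1, 2, 3]
Op 11: conn=-7 S1=43 S2=-25 S3=54 blocked=[1, 2, 3]
Op 12: conn=-7 S1=43 S2=-7 S3=54 blocked=[1, 2, 3]
Op 13: conn=-14 S1=43 S2=-14 S3=54 blocked=[1, 2, 3]
Op 14: conn=9 S1=43 S2=-14 S3=54 blocked=[2]

Answer: S2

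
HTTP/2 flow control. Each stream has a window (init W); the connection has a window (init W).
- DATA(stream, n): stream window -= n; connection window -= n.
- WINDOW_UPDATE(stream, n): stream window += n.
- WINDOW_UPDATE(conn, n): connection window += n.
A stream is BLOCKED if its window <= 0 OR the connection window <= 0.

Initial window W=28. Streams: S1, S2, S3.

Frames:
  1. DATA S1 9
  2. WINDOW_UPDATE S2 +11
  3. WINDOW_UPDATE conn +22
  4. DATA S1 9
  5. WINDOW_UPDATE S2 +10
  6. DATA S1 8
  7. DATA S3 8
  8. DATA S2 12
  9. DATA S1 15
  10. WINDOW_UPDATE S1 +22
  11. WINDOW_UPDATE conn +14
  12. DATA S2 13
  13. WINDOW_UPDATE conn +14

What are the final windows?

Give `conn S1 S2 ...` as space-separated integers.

Op 1: conn=19 S1=19 S2=28 S3=28 blocked=[]
Op 2: conn=19 S1=19 S2=39 S3=28 blocked=[]
Op 3: conn=41 S1=19 S2=39 S3=28 blocked=[]
Op 4: conn=32 S1=10 S2=39 S3=28 blocked=[]
Op 5: conn=32 S1=10 S2=49 S3=28 blocked=[]
Op 6: conn=24 S1=2 S2=49 S3=28 blocked=[]
Op 7: conn=16 S1=2 S2=49 S3=20 blocked=[]
Op 8: conn=4 S1=2 S2=37 S3=20 blocked=[]
Op 9: conn=-11 S1=-13 S2=37 S3=20 blocked=[1, 2, 3]
Op 10: conn=-11 S1=9 S2=37 S3=20 blocked=[1, 2, 3]
Op 11: conn=3 S1=9 S2=37 S3=20 blocked=[]
Op 12: conn=-10 S1=9 S2=24 S3=20 blocked=[1, 2, 3]
Op 13: conn=4 S1=9 S2=24 S3=20 blocked=[]

Answer: 4 9 24 20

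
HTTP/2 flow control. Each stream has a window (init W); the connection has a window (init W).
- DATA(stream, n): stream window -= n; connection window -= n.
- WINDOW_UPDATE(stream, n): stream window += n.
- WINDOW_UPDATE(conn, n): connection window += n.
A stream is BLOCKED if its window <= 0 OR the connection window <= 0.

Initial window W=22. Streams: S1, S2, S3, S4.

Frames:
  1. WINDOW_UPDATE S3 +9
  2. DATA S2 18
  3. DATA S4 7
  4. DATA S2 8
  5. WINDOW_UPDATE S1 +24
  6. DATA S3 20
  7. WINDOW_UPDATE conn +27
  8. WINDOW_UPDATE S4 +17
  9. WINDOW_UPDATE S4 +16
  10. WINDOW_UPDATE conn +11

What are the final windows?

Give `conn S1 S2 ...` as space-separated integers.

Op 1: conn=22 S1=22 S2=22 S3=31 S4=22 blocked=[]
Op 2: conn=4 S1=22 S2=4 S3=31 S4=22 blocked=[]
Op 3: conn=-3 S1=22 S2=4 S3=31 S4=15 blocked=[1, 2, 3, 4]
Op 4: conn=-11 S1=22 S2=-4 S3=31 S4=15 blocked=[1, 2, 3, 4]
Op 5: conn=-11 S1=46 S2=-4 S3=31 S4=15 blocked=[1, 2, 3, 4]
Op 6: conn=-31 S1=46 S2=-4 S3=11 S4=15 blocked=[1, 2, 3, 4]
Op 7: conn=-4 S1=46 S2=-4 S3=11 S4=15 blocked=[1, 2, 3, 4]
Op 8: conn=-4 S1=46 S2=-4 S3=11 S4=32 blocked=[1, 2, 3, 4]
Op 9: conn=-4 S1=46 S2=-4 S3=11 S4=48 blocked=[1, 2, 3, 4]
Op 10: conn=7 S1=46 S2=-4 S3=11 S4=48 blocked=[2]

Answer: 7 46 -4 11 48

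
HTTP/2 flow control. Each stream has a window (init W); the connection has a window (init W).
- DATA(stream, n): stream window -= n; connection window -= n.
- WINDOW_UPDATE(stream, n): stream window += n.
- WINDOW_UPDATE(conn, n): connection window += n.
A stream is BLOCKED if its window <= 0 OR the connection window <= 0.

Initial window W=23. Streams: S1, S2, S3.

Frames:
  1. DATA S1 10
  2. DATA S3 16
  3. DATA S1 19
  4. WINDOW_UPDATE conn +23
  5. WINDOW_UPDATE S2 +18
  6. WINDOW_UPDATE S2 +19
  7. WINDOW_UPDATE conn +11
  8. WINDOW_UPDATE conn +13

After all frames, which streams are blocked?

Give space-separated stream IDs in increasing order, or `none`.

Op 1: conn=13 S1=13 S2=23 S3=23 blocked=[]
Op 2: conn=-3 S1=13 S2=23 S3=7 blocked=[1, 2, 3]
Op 3: conn=-22 S1=-6 S2=23 S3=7 blocked=[1, 2, 3]
Op 4: conn=1 S1=-6 S2=23 S3=7 blocked=[1]
Op 5: conn=1 S1=-6 S2=41 S3=7 blocked=[1]
Op 6: conn=1 S1=-6 S2=60 S3=7 blocked=[1]
Op 7: conn=12 S1=-6 S2=60 S3=7 blocked=[1]
Op 8: conn=25 S1=-6 S2=60 S3=7 blocked=[1]

Answer: S1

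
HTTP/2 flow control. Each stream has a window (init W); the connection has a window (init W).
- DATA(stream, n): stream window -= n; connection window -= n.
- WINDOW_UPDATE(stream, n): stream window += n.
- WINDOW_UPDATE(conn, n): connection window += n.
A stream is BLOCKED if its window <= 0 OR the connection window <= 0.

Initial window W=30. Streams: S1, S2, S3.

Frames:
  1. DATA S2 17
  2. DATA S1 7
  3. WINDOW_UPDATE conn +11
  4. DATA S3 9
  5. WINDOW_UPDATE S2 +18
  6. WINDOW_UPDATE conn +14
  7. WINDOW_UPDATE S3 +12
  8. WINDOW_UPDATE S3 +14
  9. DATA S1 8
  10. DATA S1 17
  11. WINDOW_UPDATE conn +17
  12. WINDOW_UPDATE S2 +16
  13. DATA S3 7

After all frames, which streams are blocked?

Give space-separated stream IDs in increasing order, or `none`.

Op 1: conn=13 S1=30 S2=13 S3=30 blocked=[]
Op 2: conn=6 S1=23 S2=13 S3=30 blocked=[]
Op 3: conn=17 S1=23 S2=13 S3=30 blocked=[]
Op 4: conn=8 S1=23 S2=13 S3=21 blocked=[]
Op 5: conn=8 S1=23 S2=31 S3=21 blocked=[]
Op 6: conn=22 S1=23 S2=31 S3=21 blocked=[]
Op 7: conn=22 S1=23 S2=31 S3=33 blocked=[]
Op 8: conn=22 S1=23 S2=31 S3=47 blocked=[]
Op 9: conn=14 S1=15 S2=31 S3=47 blocked=[]
Op 10: conn=-3 S1=-2 S2=31 S3=47 blocked=[1, 2, 3]
Op 11: conn=14 S1=-2 S2=31 S3=47 blocked=[1]
Op 12: conn=14 S1=-2 S2=47 S3=47 blocked=[1]
Op 13: conn=7 S1=-2 S2=47 S3=40 blocked=[1]

Answer: S1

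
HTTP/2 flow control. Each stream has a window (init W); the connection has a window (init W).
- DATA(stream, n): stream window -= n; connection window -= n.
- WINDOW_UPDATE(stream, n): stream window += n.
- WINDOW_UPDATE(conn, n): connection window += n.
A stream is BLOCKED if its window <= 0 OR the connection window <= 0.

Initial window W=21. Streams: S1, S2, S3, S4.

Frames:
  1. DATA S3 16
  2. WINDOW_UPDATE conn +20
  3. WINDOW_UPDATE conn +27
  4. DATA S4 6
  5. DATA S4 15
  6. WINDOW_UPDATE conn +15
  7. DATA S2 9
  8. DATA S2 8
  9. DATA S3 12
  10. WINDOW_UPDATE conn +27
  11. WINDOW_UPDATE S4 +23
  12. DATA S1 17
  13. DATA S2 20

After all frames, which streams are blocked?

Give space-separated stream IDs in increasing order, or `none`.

Op 1: conn=5 S1=21 S2=21 S3=5 S4=21 blocked=[]
Op 2: conn=25 S1=21 S2=21 S3=5 S4=21 blocked=[]
Op 3: conn=52 S1=21 S2=21 S3=5 S4=21 blocked=[]
Op 4: conn=46 S1=21 S2=21 S3=5 S4=15 blocked=[]
Op 5: conn=31 S1=21 S2=21 S3=5 S4=0 blocked=[4]
Op 6: conn=46 S1=21 S2=21 S3=5 S4=0 blocked=[4]
Op 7: conn=37 S1=21 S2=12 S3=5 S4=0 blocked=[4]
Op 8: conn=29 S1=21 S2=4 S3=5 S4=0 blocked=[4]
Op 9: conn=17 S1=21 S2=4 S3=-7 S4=0 blocked=[3, 4]
Op 10: conn=44 S1=21 S2=4 S3=-7 S4=0 blocked=[3, 4]
Op 11: conn=44 S1=21 S2=4 S3=-7 S4=23 blocked=[3]
Op 12: conn=27 S1=4 S2=4 S3=-7 S4=23 blocked=[3]
Op 13: conn=7 S1=4 S2=-16 S3=-7 S4=23 blocked=[2, 3]

Answer: S2 S3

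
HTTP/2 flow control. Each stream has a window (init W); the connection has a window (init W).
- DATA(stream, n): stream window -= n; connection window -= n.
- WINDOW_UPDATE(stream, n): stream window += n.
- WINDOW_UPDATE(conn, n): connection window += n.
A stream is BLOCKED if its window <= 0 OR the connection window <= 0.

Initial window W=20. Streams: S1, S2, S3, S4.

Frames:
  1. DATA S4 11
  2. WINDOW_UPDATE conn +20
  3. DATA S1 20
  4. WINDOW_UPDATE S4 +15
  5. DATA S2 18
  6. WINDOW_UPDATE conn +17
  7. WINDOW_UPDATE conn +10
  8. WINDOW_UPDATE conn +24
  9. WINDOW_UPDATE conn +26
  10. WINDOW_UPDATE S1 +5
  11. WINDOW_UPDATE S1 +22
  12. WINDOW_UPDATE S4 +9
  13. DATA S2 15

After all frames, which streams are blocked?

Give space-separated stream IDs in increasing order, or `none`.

Op 1: conn=9 S1=20 S2=20 S3=20 S4=9 blocked=[]
Op 2: conn=29 S1=20 S2=20 S3=20 S4=9 blocked=[]
Op 3: conn=9 S1=0 S2=20 S3=20 S4=9 blocked=[1]
Op 4: conn=9 S1=0 S2=20 S3=20 S4=24 blocked=[1]
Op 5: conn=-9 S1=0 S2=2 S3=20 S4=24 blocked=[1, 2, 3, 4]
Op 6: conn=8 S1=0 S2=2 S3=20 S4=24 blocked=[1]
Op 7: conn=18 S1=0 S2=2 S3=20 S4=24 blocked=[1]
Op 8: conn=42 S1=0 S2=2 S3=20 S4=24 blocked=[1]
Op 9: conn=68 S1=0 S2=2 S3=20 S4=24 blocked=[1]
Op 10: conn=68 S1=5 S2=2 S3=20 S4=24 blocked=[]
Op 11: conn=68 S1=27 S2=2 S3=20 S4=24 blocked=[]
Op 12: conn=68 S1=27 S2=2 S3=20 S4=33 blocked=[]
Op 13: conn=53 S1=27 S2=-13 S3=20 S4=33 blocked=[2]

Answer: S2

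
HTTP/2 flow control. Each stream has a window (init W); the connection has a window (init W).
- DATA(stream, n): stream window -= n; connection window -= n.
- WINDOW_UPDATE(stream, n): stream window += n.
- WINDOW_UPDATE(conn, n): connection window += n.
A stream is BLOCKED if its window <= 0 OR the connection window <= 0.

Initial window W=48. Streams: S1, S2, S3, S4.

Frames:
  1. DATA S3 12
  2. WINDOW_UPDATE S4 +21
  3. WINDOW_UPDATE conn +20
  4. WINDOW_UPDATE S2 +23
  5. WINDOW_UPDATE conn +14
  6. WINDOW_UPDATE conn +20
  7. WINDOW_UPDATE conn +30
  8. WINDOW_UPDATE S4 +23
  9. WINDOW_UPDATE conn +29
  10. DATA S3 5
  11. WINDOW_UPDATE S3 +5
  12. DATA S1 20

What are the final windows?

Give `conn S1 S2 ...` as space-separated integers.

Answer: 124 28 71 36 92

Derivation:
Op 1: conn=36 S1=48 S2=48 S3=36 S4=48 blocked=[]
Op 2: conn=36 S1=48 S2=48 S3=36 S4=69 blocked=[]
Op 3: conn=56 S1=48 S2=48 S3=36 S4=69 blocked=[]
Op 4: conn=56 S1=48 S2=71 S3=36 S4=69 blocked=[]
Op 5: conn=70 S1=48 S2=71 S3=36 S4=69 blocked=[]
Op 6: conn=90 S1=48 S2=71 S3=36 S4=69 blocked=[]
Op 7: conn=120 S1=48 S2=71 S3=36 S4=69 blocked=[]
Op 8: conn=120 S1=48 S2=71 S3=36 S4=92 blocked=[]
Op 9: conn=149 S1=48 S2=71 S3=36 S4=92 blocked=[]
Op 10: conn=144 S1=48 S2=71 S3=31 S4=92 blocked=[]
Op 11: conn=144 S1=48 S2=71 S3=36 S4=92 blocked=[]
Op 12: conn=124 S1=28 S2=71 S3=36 S4=92 blocked=[]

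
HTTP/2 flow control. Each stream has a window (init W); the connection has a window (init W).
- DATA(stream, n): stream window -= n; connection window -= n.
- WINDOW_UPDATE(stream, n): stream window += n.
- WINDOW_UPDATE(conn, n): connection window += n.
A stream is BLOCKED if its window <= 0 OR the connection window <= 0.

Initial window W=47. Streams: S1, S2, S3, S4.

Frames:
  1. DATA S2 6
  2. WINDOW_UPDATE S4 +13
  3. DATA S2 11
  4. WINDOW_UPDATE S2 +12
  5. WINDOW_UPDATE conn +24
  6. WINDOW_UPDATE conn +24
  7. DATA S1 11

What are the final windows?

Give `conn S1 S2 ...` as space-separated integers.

Answer: 67 36 42 47 60

Derivation:
Op 1: conn=41 S1=47 S2=41 S3=47 S4=47 blocked=[]
Op 2: conn=41 S1=47 S2=41 S3=47 S4=60 blocked=[]
Op 3: conn=30 S1=47 S2=30 S3=47 S4=60 blocked=[]
Op 4: conn=30 S1=47 S2=42 S3=47 S4=60 blocked=[]
Op 5: conn=54 S1=47 S2=42 S3=47 S4=60 blocked=[]
Op 6: conn=78 S1=47 S2=42 S3=47 S4=60 blocked=[]
Op 7: conn=67 S1=36 S2=42 S3=47 S4=60 blocked=[]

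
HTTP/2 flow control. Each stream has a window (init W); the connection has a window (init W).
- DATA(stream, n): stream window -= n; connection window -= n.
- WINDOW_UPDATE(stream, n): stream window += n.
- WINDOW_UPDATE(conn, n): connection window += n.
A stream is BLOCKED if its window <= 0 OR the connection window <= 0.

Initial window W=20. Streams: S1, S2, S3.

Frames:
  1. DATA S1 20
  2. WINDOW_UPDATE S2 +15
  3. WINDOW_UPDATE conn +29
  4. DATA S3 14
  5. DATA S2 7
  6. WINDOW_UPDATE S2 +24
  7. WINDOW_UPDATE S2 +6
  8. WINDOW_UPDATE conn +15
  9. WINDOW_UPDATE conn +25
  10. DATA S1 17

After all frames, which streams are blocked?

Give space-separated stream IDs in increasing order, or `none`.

Answer: S1

Derivation:
Op 1: conn=0 S1=0 S2=20 S3=20 blocked=[1, 2, 3]
Op 2: conn=0 S1=0 S2=35 S3=20 blocked=[1, 2, 3]
Op 3: conn=29 S1=0 S2=35 S3=20 blocked=[1]
Op 4: conn=15 S1=0 S2=35 S3=6 blocked=[1]
Op 5: conn=8 S1=0 S2=28 S3=6 blocked=[1]
Op 6: conn=8 S1=0 S2=52 S3=6 blocked=[1]
Op 7: conn=8 S1=0 S2=58 S3=6 blocked=[1]
Op 8: conn=23 S1=0 S2=58 S3=6 blocked=[1]
Op 9: conn=48 S1=0 S2=58 S3=6 blocked=[1]
Op 10: conn=31 S1=-17 S2=58 S3=6 blocked=[1]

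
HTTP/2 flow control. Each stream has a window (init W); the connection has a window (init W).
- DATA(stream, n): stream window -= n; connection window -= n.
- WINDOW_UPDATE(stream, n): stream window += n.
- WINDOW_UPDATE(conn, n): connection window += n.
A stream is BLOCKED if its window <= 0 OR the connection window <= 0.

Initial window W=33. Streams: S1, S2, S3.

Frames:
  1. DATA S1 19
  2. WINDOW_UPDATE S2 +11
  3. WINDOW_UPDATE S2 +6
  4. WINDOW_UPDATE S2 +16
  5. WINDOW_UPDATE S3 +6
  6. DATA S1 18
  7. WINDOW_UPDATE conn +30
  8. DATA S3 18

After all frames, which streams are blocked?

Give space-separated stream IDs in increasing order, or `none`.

Op 1: conn=14 S1=14 S2=33 S3=33 blocked=[]
Op 2: conn=14 S1=14 S2=44 S3=33 blocked=[]
Op 3: conn=14 S1=14 S2=50 S3=33 blocked=[]
Op 4: conn=14 S1=14 S2=66 S3=33 blocked=[]
Op 5: conn=14 S1=14 S2=66 S3=39 blocked=[]
Op 6: conn=-4 S1=-4 S2=66 S3=39 blocked=[1, 2, 3]
Op 7: conn=26 S1=-4 S2=66 S3=39 blocked=[1]
Op 8: conn=8 S1=-4 S2=66 S3=21 blocked=[1]

Answer: S1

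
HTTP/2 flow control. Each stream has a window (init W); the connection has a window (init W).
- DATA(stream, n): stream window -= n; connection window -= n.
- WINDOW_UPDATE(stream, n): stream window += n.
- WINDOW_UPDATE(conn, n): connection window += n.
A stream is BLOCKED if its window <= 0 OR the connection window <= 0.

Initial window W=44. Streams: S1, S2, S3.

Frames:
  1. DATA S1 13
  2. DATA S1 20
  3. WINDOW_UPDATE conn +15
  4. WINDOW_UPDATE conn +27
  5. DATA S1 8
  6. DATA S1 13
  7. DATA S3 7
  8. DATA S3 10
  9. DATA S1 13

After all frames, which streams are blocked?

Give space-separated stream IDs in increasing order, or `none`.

Answer: S1

Derivation:
Op 1: conn=31 S1=31 S2=44 S3=44 blocked=[]
Op 2: conn=11 S1=11 S2=44 S3=44 blocked=[]
Op 3: conn=26 S1=11 S2=44 S3=44 blocked=[]
Op 4: conn=53 S1=11 S2=44 S3=44 blocked=[]
Op 5: conn=45 S1=3 S2=44 S3=44 blocked=[]
Op 6: conn=32 S1=-10 S2=44 S3=44 blocked=[1]
Op 7: conn=25 S1=-10 S2=44 S3=37 blocked=[1]
Op 8: conn=15 S1=-10 S2=44 S3=27 blocked=[1]
Op 9: conn=2 S1=-23 S2=44 S3=27 blocked=[1]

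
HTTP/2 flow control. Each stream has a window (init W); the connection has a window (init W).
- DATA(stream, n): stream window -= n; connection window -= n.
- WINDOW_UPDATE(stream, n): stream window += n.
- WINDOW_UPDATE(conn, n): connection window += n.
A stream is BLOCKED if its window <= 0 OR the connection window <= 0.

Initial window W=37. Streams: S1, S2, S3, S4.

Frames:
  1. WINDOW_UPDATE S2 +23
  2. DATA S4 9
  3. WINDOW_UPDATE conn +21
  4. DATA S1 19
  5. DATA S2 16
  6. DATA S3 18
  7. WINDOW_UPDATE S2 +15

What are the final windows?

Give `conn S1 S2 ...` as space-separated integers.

Op 1: conn=37 S1=37 S2=60 S3=37 S4=37 blocked=[]
Op 2: conn=28 S1=37 S2=60 S3=37 S4=28 blocked=[]
Op 3: conn=49 S1=37 S2=60 S3=37 S4=28 blocked=[]
Op 4: conn=30 S1=18 S2=60 S3=37 S4=28 blocked=[]
Op 5: conn=14 S1=18 S2=44 S3=37 S4=28 blocked=[]
Op 6: conn=-4 S1=18 S2=44 S3=19 S4=28 blocked=[1, 2, 3, 4]
Op 7: conn=-4 S1=18 S2=59 S3=19 S4=28 blocked=[1, 2, 3, 4]

Answer: -4 18 59 19 28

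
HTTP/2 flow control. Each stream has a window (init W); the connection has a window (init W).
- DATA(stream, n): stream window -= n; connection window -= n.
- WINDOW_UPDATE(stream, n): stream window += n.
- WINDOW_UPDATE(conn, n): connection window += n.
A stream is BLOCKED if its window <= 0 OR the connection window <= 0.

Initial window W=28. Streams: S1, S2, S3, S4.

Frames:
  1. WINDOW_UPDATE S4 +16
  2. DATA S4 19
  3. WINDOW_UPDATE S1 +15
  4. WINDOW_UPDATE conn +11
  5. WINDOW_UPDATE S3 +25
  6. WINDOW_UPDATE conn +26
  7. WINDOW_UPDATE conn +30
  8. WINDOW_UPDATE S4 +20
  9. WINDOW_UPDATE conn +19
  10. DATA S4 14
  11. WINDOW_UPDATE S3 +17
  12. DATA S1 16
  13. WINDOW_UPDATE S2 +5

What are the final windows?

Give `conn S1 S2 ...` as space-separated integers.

Op 1: conn=28 S1=28 S2=28 S3=28 S4=44 blocked=[]
Op 2: conn=9 S1=28 S2=28 S3=28 S4=25 blocked=[]
Op 3: conn=9 S1=43 S2=28 S3=28 S4=25 blocked=[]
Op 4: conn=20 S1=43 S2=28 S3=28 S4=25 blocked=[]
Op 5: conn=20 S1=43 S2=28 S3=53 S4=25 blocked=[]
Op 6: conn=46 S1=43 S2=28 S3=53 S4=25 blocked=[]
Op 7: conn=76 S1=43 S2=28 S3=53 S4=25 blocked=[]
Op 8: conn=76 S1=43 S2=28 S3=53 S4=45 blocked=[]
Op 9: conn=95 S1=43 S2=28 S3=53 S4=45 blocked=[]
Op 10: conn=81 S1=43 S2=28 S3=53 S4=31 blocked=[]
Op 11: conn=81 S1=43 S2=28 S3=70 S4=31 blocked=[]
Op 12: conn=65 S1=27 S2=28 S3=70 S4=31 blocked=[]
Op 13: conn=65 S1=27 S2=33 S3=70 S4=31 blocked=[]

Answer: 65 27 33 70 31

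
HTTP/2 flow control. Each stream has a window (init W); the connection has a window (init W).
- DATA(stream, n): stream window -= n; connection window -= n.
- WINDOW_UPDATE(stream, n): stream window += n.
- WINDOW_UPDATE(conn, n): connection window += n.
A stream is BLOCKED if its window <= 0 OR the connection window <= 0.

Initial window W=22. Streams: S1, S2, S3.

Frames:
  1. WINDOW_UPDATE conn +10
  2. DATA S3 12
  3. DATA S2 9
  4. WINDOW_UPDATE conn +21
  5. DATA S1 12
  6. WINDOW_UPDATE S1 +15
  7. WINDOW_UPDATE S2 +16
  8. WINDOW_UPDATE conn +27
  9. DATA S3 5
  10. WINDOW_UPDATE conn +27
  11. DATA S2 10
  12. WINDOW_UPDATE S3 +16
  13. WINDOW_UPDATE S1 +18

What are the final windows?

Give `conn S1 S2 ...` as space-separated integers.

Answer: 59 43 19 21

Derivation:
Op 1: conn=32 S1=22 S2=22 S3=22 blocked=[]
Op 2: conn=20 S1=22 S2=22 S3=10 blocked=[]
Op 3: conn=11 S1=22 S2=13 S3=10 blocked=[]
Op 4: conn=32 S1=22 S2=13 S3=10 blocked=[]
Op 5: conn=20 S1=10 S2=13 S3=10 blocked=[]
Op 6: conn=20 S1=25 S2=13 S3=10 blocked=[]
Op 7: conn=20 S1=25 S2=29 S3=10 blocked=[]
Op 8: conn=47 S1=25 S2=29 S3=10 blocked=[]
Op 9: conn=42 S1=25 S2=29 S3=5 blocked=[]
Op 10: conn=69 S1=25 S2=29 S3=5 blocked=[]
Op 11: conn=59 S1=25 S2=19 S3=5 blocked=[]
Op 12: conn=59 S1=25 S2=19 S3=21 blocked=[]
Op 13: conn=59 S1=43 S2=19 S3=21 blocked=[]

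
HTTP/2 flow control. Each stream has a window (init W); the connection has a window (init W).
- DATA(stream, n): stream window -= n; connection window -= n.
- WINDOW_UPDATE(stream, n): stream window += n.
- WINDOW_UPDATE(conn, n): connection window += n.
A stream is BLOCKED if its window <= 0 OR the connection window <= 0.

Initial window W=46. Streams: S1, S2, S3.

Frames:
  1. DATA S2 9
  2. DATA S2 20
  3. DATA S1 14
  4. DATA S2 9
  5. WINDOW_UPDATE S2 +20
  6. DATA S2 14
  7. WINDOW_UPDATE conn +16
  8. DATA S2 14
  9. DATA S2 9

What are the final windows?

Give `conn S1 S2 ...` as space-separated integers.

Op 1: conn=37 S1=46 S2=37 S3=46 blocked=[]
Op 2: conn=17 S1=46 S2=17 S3=46 blocked=[]
Op 3: conn=3 S1=32 S2=17 S3=46 blocked=[]
Op 4: conn=-6 S1=32 S2=8 S3=46 blocked=[1, 2, 3]
Op 5: conn=-6 S1=32 S2=28 S3=46 blocked=[1, 2, 3]
Op 6: conn=-20 S1=32 S2=14 S3=46 blocked=[1, 2, 3]
Op 7: conn=-4 S1=32 S2=14 S3=46 blocked=[1, 2, 3]
Op 8: conn=-18 S1=32 S2=0 S3=46 blocked=[1, 2, 3]
Op 9: conn=-27 S1=32 S2=-9 S3=46 blocked=[1, 2, 3]

Answer: -27 32 -9 46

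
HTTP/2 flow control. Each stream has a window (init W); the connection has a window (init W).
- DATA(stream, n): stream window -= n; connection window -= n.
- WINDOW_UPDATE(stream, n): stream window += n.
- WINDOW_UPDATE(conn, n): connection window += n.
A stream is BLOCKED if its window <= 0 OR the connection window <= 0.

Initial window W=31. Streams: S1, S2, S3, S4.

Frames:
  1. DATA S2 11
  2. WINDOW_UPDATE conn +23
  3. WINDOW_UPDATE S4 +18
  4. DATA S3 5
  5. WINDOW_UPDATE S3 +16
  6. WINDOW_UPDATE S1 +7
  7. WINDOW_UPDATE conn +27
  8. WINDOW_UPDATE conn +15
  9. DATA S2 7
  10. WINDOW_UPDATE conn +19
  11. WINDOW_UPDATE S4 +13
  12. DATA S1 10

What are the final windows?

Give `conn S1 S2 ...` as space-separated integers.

Op 1: conn=20 S1=31 S2=20 S3=31 S4=31 blocked=[]
Op 2: conn=43 S1=31 S2=20 S3=31 S4=31 blocked=[]
Op 3: conn=43 S1=31 S2=20 S3=31 S4=49 blocked=[]
Op 4: conn=38 S1=31 S2=20 S3=26 S4=49 blocked=[]
Op 5: conn=38 S1=31 S2=20 S3=42 S4=49 blocked=[]
Op 6: conn=38 S1=38 S2=20 S3=42 S4=49 blocked=[]
Op 7: conn=65 S1=38 S2=20 S3=42 S4=49 blocked=[]
Op 8: conn=80 S1=38 S2=20 S3=42 S4=49 blocked=[]
Op 9: conn=73 S1=38 S2=13 S3=42 S4=49 blocked=[]
Op 10: conn=92 S1=38 S2=13 S3=42 S4=49 blocked=[]
Op 11: conn=92 S1=38 S2=13 S3=42 S4=62 blocked=[]
Op 12: conn=82 S1=28 S2=13 S3=42 S4=62 blocked=[]

Answer: 82 28 13 42 62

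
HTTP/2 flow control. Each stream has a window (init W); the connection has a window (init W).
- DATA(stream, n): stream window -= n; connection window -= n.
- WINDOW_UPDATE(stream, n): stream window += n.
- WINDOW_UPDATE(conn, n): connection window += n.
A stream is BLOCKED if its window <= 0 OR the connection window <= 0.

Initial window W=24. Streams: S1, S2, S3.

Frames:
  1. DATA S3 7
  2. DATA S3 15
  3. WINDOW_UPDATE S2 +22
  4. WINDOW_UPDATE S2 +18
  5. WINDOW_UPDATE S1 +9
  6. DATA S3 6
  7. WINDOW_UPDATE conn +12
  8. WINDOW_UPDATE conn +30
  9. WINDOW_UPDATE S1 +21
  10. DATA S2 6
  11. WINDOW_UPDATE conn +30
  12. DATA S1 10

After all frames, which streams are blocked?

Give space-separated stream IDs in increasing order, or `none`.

Op 1: conn=17 S1=24 S2=24 S3=17 blocked=[]
Op 2: conn=2 S1=24 S2=24 S3=2 blocked=[]
Op 3: conn=2 S1=24 S2=46 S3=2 blocked=[]
Op 4: conn=2 S1=24 S2=64 S3=2 blocked=[]
Op 5: conn=2 S1=33 S2=64 S3=2 blocked=[]
Op 6: conn=-4 S1=33 S2=64 S3=-4 blocked=[1, 2, 3]
Op 7: conn=8 S1=33 S2=64 S3=-4 blocked=[3]
Op 8: conn=38 S1=33 S2=64 S3=-4 blocked=[3]
Op 9: conn=38 S1=54 S2=64 S3=-4 blocked=[3]
Op 10: conn=32 S1=54 S2=58 S3=-4 blocked=[3]
Op 11: conn=62 S1=54 S2=58 S3=-4 blocked=[3]
Op 12: conn=52 S1=44 S2=58 S3=-4 blocked=[3]

Answer: S3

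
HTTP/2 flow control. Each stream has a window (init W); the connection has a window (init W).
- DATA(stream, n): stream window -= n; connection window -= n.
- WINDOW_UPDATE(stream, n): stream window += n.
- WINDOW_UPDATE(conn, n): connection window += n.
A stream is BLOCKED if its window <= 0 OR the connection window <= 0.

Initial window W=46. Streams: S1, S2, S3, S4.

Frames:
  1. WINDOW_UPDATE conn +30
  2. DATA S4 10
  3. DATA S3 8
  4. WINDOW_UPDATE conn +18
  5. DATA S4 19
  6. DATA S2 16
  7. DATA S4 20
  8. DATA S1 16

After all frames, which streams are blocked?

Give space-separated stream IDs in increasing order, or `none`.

Op 1: conn=76 S1=46 S2=46 S3=46 S4=46 blocked=[]
Op 2: conn=66 S1=46 S2=46 S3=46 S4=36 blocked=[]
Op 3: conn=58 S1=46 S2=46 S3=38 S4=36 blocked=[]
Op 4: conn=76 S1=46 S2=46 S3=38 S4=36 blocked=[]
Op 5: conn=57 S1=46 S2=46 S3=38 S4=17 blocked=[]
Op 6: conn=41 S1=46 S2=30 S3=38 S4=17 blocked=[]
Op 7: conn=21 S1=46 S2=30 S3=38 S4=-3 blocked=[4]
Op 8: conn=5 S1=30 S2=30 S3=38 S4=-3 blocked=[4]

Answer: S4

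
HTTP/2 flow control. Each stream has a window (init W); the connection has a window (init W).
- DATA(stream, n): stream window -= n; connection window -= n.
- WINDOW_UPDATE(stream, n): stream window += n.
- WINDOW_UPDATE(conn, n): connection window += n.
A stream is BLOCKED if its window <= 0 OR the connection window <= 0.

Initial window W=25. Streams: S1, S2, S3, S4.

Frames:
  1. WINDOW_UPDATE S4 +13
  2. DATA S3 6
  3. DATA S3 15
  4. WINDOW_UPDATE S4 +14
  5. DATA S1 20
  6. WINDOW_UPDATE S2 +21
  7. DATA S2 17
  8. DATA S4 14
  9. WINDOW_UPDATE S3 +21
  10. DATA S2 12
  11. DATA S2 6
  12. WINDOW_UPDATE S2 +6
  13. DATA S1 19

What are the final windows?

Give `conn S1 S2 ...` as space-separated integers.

Op 1: conn=25 S1=25 S2=25 S3=25 S4=38 blocked=[]
Op 2: conn=19 S1=25 S2=25 S3=19 S4=38 blocked=[]
Op 3: conn=4 S1=25 S2=25 S3=4 S4=38 blocked=[]
Op 4: conn=4 S1=25 S2=25 S3=4 S4=52 blocked=[]
Op 5: conn=-16 S1=5 S2=25 S3=4 S4=52 blocked=[1, 2, 3, 4]
Op 6: conn=-16 S1=5 S2=46 S3=4 S4=52 blocked=[1, 2, 3, 4]
Op 7: conn=-33 S1=5 S2=29 S3=4 S4=52 blocked=[1, 2, 3, 4]
Op 8: conn=-47 S1=5 S2=29 S3=4 S4=38 blocked=[1, 2, 3, 4]
Op 9: conn=-47 S1=5 S2=29 S3=25 S4=38 blocked=[1, 2, 3, 4]
Op 10: conn=-59 S1=5 S2=17 S3=25 S4=38 blocked=[1, 2, 3, 4]
Op 11: conn=-65 S1=5 S2=11 S3=25 S4=38 blocked=[1, 2, 3, 4]
Op 12: conn=-65 S1=5 S2=17 S3=25 S4=38 blocked=[1, 2, 3, 4]
Op 13: conn=-84 S1=-14 S2=17 S3=25 S4=38 blocked=[1, 2, 3, 4]

Answer: -84 -14 17 25 38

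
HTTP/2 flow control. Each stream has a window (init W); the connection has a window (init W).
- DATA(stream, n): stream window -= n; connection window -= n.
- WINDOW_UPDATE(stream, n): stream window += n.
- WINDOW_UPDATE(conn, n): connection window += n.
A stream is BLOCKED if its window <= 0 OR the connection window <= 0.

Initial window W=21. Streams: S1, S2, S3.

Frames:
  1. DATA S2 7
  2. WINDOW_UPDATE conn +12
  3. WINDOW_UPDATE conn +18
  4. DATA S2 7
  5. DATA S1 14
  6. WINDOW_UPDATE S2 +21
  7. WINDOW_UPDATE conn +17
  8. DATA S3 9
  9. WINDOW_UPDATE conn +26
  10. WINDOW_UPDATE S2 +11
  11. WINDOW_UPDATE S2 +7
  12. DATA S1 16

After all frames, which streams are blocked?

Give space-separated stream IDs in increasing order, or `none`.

Op 1: conn=14 S1=21 S2=14 S3=21 blocked=[]
Op 2: conn=26 S1=21 S2=14 S3=21 blocked=[]
Op 3: conn=44 S1=21 S2=14 S3=21 blocked=[]
Op 4: conn=37 S1=21 S2=7 S3=21 blocked=[]
Op 5: conn=23 S1=7 S2=7 S3=21 blocked=[]
Op 6: conn=23 S1=7 S2=28 S3=21 blocked=[]
Op 7: conn=40 S1=7 S2=28 S3=21 blocked=[]
Op 8: conn=31 S1=7 S2=28 S3=12 blocked=[]
Op 9: conn=57 S1=7 S2=28 S3=12 blocked=[]
Op 10: conn=57 S1=7 S2=39 S3=12 blocked=[]
Op 11: conn=57 S1=7 S2=46 S3=12 blocked=[]
Op 12: conn=41 S1=-9 S2=46 S3=12 blocked=[1]

Answer: S1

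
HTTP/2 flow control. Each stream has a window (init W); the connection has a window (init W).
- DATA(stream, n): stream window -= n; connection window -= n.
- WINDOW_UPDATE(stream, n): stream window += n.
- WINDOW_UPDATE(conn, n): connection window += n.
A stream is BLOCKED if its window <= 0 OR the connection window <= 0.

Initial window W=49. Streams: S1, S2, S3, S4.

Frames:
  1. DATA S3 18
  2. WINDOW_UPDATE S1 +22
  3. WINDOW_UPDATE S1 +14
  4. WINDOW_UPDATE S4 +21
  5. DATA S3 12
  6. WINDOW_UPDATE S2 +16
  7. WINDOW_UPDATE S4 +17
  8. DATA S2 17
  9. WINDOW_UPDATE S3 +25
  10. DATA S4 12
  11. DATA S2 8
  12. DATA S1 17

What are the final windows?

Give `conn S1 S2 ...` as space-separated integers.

Answer: -35 68 40 44 75

Derivation:
Op 1: conn=31 S1=49 S2=49 S3=31 S4=49 blocked=[]
Op 2: conn=31 S1=71 S2=49 S3=31 S4=49 blocked=[]
Op 3: conn=31 S1=85 S2=49 S3=31 S4=49 blocked=[]
Op 4: conn=31 S1=85 S2=49 S3=31 S4=70 blocked=[]
Op 5: conn=19 S1=85 S2=49 S3=19 S4=70 blocked=[]
Op 6: conn=19 S1=85 S2=65 S3=19 S4=70 blocked=[]
Op 7: conn=19 S1=85 S2=65 S3=19 S4=87 blocked=[]
Op 8: conn=2 S1=85 S2=48 S3=19 S4=87 blocked=[]
Op 9: conn=2 S1=85 S2=48 S3=44 S4=87 blocked=[]
Op 10: conn=-10 S1=85 S2=48 S3=44 S4=75 blocked=[1, 2, 3, 4]
Op 11: conn=-18 S1=85 S2=40 S3=44 S4=75 blocked=[1, 2, 3, 4]
Op 12: conn=-35 S1=68 S2=40 S3=44 S4=75 blocked=[1, 2, 3, 4]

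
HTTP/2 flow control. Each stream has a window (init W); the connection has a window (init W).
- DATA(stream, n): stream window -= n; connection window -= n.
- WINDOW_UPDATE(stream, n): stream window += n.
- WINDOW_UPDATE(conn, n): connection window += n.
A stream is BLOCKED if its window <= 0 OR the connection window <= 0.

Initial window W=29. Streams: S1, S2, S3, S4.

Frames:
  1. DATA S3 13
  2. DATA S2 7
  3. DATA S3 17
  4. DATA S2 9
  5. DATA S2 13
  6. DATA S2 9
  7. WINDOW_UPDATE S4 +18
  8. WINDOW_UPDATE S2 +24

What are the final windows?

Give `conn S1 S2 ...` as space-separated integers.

Op 1: conn=16 S1=29 S2=29 S3=16 S4=29 blocked=[]
Op 2: conn=9 S1=29 S2=22 S3=16 S4=29 blocked=[]
Op 3: conn=-8 S1=29 S2=22 S3=-1 S4=29 blocked=[1, 2, 3, 4]
Op 4: conn=-17 S1=29 S2=13 S3=-1 S4=29 blocked=[1, 2, 3, 4]
Op 5: conn=-30 S1=29 S2=0 S3=-1 S4=29 blocked=[1, 2, 3, 4]
Op 6: conn=-39 S1=29 S2=-9 S3=-1 S4=29 blocked=[1, 2, 3, 4]
Op 7: conn=-39 S1=29 S2=-9 S3=-1 S4=47 blocked=[1, 2, 3, 4]
Op 8: conn=-39 S1=29 S2=15 S3=-1 S4=47 blocked=[1, 2, 3, 4]

Answer: -39 29 15 -1 47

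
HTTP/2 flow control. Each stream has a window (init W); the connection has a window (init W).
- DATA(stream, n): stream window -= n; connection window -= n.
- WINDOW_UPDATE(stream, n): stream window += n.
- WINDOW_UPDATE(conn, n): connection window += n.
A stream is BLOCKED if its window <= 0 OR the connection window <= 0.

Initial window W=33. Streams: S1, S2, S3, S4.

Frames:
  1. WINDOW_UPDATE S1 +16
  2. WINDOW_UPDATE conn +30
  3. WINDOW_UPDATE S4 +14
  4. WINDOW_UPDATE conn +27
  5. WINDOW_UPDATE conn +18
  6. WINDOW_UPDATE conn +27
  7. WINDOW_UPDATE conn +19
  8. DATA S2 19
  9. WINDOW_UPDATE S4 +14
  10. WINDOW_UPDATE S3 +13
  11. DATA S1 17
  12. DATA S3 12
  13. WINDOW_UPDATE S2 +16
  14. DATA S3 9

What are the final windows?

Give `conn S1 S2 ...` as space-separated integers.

Op 1: conn=33 S1=49 S2=33 S3=33 S4=33 blocked=[]
Op 2: conn=63 S1=49 S2=33 S3=33 S4=33 blocked=[]
Op 3: conn=63 S1=49 S2=33 S3=33 S4=47 blocked=[]
Op 4: conn=90 S1=49 S2=33 S3=33 S4=47 blocked=[]
Op 5: conn=108 S1=49 S2=33 S3=33 S4=47 blocked=[]
Op 6: conn=135 S1=49 S2=33 S3=33 S4=47 blocked=[]
Op 7: conn=154 S1=49 S2=33 S3=33 S4=47 blocked=[]
Op 8: conn=135 S1=49 S2=14 S3=33 S4=47 blocked=[]
Op 9: conn=135 S1=49 S2=14 S3=33 S4=61 blocked=[]
Op 10: conn=135 S1=49 S2=14 S3=46 S4=61 blocked=[]
Op 11: conn=118 S1=32 S2=14 S3=46 S4=61 blocked=[]
Op 12: conn=106 S1=32 S2=14 S3=34 S4=61 blocked=[]
Op 13: conn=106 S1=32 S2=30 S3=34 S4=61 blocked=[]
Op 14: conn=97 S1=32 S2=30 S3=25 S4=61 blocked=[]

Answer: 97 32 30 25 61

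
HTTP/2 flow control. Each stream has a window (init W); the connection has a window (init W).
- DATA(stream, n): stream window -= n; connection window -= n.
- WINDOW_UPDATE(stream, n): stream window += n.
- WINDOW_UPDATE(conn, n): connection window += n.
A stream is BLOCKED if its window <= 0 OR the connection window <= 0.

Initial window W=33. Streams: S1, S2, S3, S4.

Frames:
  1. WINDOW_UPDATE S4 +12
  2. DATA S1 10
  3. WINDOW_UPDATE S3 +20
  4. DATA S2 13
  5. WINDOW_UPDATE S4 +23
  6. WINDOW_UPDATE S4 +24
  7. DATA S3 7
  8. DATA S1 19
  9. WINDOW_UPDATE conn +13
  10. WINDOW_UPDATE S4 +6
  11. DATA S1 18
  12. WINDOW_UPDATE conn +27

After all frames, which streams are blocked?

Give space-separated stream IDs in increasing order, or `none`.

Answer: S1

Derivation:
Op 1: conn=33 S1=33 S2=33 S3=33 S4=45 blocked=[]
Op 2: conn=23 S1=23 S2=33 S3=33 S4=45 blocked=[]
Op 3: conn=23 S1=23 S2=33 S3=53 S4=45 blocked=[]
Op 4: conn=10 S1=23 S2=20 S3=53 S4=45 blocked=[]
Op 5: conn=10 S1=23 S2=20 S3=53 S4=68 blocked=[]
Op 6: conn=10 S1=23 S2=20 S3=53 S4=92 blocked=[]
Op 7: conn=3 S1=23 S2=20 S3=46 S4=92 blocked=[]
Op 8: conn=-16 S1=4 S2=20 S3=46 S4=92 blocked=[1, 2, 3, 4]
Op 9: conn=-3 S1=4 S2=20 S3=46 S4=92 blocked=[1, 2, 3, 4]
Op 10: conn=-3 S1=4 S2=20 S3=46 S4=98 blocked=[1, 2, 3, 4]
Op 11: conn=-21 S1=-14 S2=20 S3=46 S4=98 blocked=[1, 2, 3, 4]
Op 12: conn=6 S1=-14 S2=20 S3=46 S4=98 blocked=[1]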